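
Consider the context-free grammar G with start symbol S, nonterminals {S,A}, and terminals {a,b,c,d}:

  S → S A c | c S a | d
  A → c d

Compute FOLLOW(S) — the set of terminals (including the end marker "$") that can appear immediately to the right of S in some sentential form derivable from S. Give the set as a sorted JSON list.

FIRST iteration:
iter 1:
  A via A→c d: +{c}
  S via S→c S a: +{c}
  S via S→d: +{d}
  FIRST[S]={c,d}  FIRST[A]={c}
iter 2: — fixpoint
  FIRST[S]={c,d}  FIRST[A]={c}

Compute FOLLOW by fixpoint:
FOLLOW(S) := {$}
pass 1:
  S→S A c: FOLLOW(S) ⊇ FIRST(A) = {c}; new: +{c}
  S→S A c: FOLLOW(A) ⊇ FIRST(c) = {c}; new: +{c}
  S→c S a: FOLLOW(S) ⊇ FIRST(a) = {a}; new: +{a}
  FOLLOW[S]={$,a,c}  FOLLOW[A]={c}
pass 2: (stable)
  FOLLOW[S]={$,a,c}  FOLLOW[A]={c}

FOLLOW(S) = ["$", "a", "c"]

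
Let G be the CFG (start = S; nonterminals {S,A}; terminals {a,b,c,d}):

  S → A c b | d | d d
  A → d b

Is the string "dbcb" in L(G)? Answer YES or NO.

Convert to CNF:
  S -> A X3 | T0 T0 | d
  A -> T0 T1
  T0 -> d
  T1 -> b
  T2 -> c
  X3 -> T2 T1

CYK fill:
  cell(0,0) d: {S,T0}  orig:{S}
  cell(1,1) b: {T1}  orig:{}
  cell(2,2) c: {T2}  orig:{}
  cell(3,3) b: {T1}  orig:{}
  cell(0,1) db: {A}
  cell(1,2) bc: ∅
  cell(2,3) cb: {X3}  orig:{}
  cell(0,2) dbc: ∅
  cell(1,3) bcb: ∅
  cell(0,3) dbcb: {S}

S ∈ T[0,3] ⇒ YES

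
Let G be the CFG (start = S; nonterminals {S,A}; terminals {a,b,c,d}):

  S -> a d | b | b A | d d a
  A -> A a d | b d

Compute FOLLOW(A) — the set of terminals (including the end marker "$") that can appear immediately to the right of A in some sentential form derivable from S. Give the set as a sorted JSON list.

FIRST sets, iterate to fixpoint:
round 1:
  A via A→b d: +{b}
  S via S→a d: +{a}
  S via S→b: +{b}
  S via S→d d a: +{d}
  S: {a,b,d}  A: {b}
round 2: done
  S: {a,b,d}  A: {b}

FOLLOW sets:
FOLLOW(S) := {$}
iter 1:
  A→A a d: FOLLOW(A) ⊇ FIRST(a) = {a}; new: +{a}
  S→b A: FOLLOW(A) ⊇ FOLLOW(S) ⊇ {$}; new: +{$}
  S: {$}  A: {$,a}
iter 2: (no change)
  S: {$}  A: {$,a}

FOLLOW(A) = ["$", "a"]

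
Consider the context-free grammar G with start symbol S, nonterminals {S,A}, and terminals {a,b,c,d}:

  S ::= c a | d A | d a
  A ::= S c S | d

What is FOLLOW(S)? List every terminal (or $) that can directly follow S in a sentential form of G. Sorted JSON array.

FIRST iteration:
round 1:
  A via A→d: +{d}
  S via S→c a: +{c}
  S via S→d A: +{d}
  S: {c,d}  A: {d}
round 2:
  A via A→S c S: +{c}
  S: {c,d}  A: {c,d}
round 3: done
  S: {c,d}  A: {c,d}

FOLLOW sets:
seed FOLLOW(S) with $
[1]
  A→S c S: FOLLOW(S) ⊇ FIRST(c) = {c}; new: +{c}
  S→d A: FOLLOW(A) ⊇ FOLLOW(S) ⊇ {$,c}; new: +{$,c}
  S: {$,c}  A: {$,c}
[2] — fixpoint
  S: {$,c}  A: {$,c}

FOLLOW(S) = ["$", "c"]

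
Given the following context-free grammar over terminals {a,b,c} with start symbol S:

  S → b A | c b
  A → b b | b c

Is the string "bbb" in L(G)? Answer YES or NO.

CNF form of G:
  S -> T0 A | T1 T0
  A -> T0 T0 | T0 T1
  T0 -> b
  T1 -> c

CYK table (by increasing span):
  T[0,0] 'b' = {T0}  orig:{}
  T[1,1] 'b' = {T0}  orig:{}
  T[2,2] 'b' = {T0}  orig:{}
  T[0,1] 'bb' = {A}
  T[1,2] 'bb' = {A}
  T[0,2] 'bbb' = {S}

S ∈ T[0,2] ⇒ YES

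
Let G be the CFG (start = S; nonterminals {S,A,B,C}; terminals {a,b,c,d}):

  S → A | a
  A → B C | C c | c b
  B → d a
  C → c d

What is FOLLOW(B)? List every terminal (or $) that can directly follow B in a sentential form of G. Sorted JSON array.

FIRST iteration:
round 1:
  A via A→c b: +{c}
  B via B→d a: +{d}
  C via C→c d: +{c}
  S via S→A: +{c}
  S via S→a: +{a}
  FIRST(S)={a,c}  FIRST(A)={c}  FIRST(B)={d}  FIRST(C)={c}
round 2:
  A via A→B C: +{d}
  S via S→A: +{d}
  FIRST(S)={a,c,d}  FIRST(A)={c,d}  FIRST(B)={d}  FIRST(C)={c}
round 3: (no change)
  FIRST(S)={a,c,d}  FIRST(A)={c,d}  FIRST(B)={d}  FIRST(C)={c}

FOLLOW iteration:
initialize: $ ∈ FOLLOW(S)
round 1:
  A→B C: FOLLOW(B) ⊇ FIRST(C) = {c}; new: +{c}
  A→C c: FOLLOW(C) ⊇ FIRST(c) = {c}; new: +{c}
  S→A: FOLLOW(A) ⊇ FOLLOW(S) ⊇ {$}; new: +{$}
  S: {$}  A: {$}  B: {c}  C: {c}
round 2:
  A→B C: FOLLOW(C) ⊇ FOLLOW(A) ⊇ {$}; new: +{$}
  S: {$}  A: {$}  B: {c}  C: {$,c}
round 3: (no change)
  S: {$}  A: {$}  B: {c}  C: {$,c}

FOLLOW(B) = ["c"]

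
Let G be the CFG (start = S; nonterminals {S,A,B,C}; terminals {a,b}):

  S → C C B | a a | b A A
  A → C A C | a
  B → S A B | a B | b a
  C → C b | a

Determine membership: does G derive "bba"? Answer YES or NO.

CNF form of G:
  S -> C X4 | T0 T0 | T1 X5
  A -> C X2 | a
  B -> S X3 | T0 B | T1 T0
  C -> C T1 | a
  T0 -> a
  T1 -> b
  X2 -> A C
  X3 -> A B
  X4 -> C B
  X5 -> A A

Fill CYK table bottom-up:
  cell(0,0) b: {T1}  orig:{}
  cell(1,1) b: {T1}  orig:{}
  cell(2,2) a: {A,C,T0}  orig:{A,C}
  cell(0,1) bb: ∅
  cell(1,2) ba: {B}
  cell(0,2) bba: ∅

S ∉ T[0,2] ⇒ NO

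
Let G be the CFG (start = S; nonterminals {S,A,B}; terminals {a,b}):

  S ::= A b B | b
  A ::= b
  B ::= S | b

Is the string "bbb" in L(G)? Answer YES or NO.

CNF form of G:
  S -> A X2 | b
  A -> b
  B -> A X1 | b
  T0 -> b
  X1 -> T0 B
  X2 -> T0 B

CYK fill:
  cell(0,0) b: {A,B,S,T0}  orig:{A,B,S}
  cell(1,1) b: {A,B,S,T0}  orig:{A,B,S}
  cell(2,2) b: {A,B,S,T0}  orig:{A,B,S}
  cell(0,1) bb: {X1,X2}  orig:{}
  cell(1,2) bb: {X1,X2}  orig:{}
  cell(0,2) bbb: {B,S}

S ∈ T[0,2] ⇒ YES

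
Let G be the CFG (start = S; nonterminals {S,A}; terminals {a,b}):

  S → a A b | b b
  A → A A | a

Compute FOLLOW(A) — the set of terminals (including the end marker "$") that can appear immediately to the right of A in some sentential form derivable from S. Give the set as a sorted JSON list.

FIRST iteration:
round 1:
  A via A→a: +{a}
  S via S→a A b: +{a}
  S via S→b b: +{b}
  S: {a,b}  A: {a}
round 2: — fixpoint
  S: {a,b}  A: {a}

FOLLOW sets:
seed FOLLOW(S) with $
[1]
  A→A A: FOLLOW(A) ⊇ FIRST(A) = {a}; new: +{a}
  S→a A b: FOLLOW(A) ⊇ FIRST(b) = {b}; new: +{b}
  FOLLOW[S]={$}  FOLLOW[A]={a,b}
[2] — fixpoint
  FOLLOW[S]={$}  FOLLOW[A]={a,b}

FOLLOW(A) = ["a", "b"]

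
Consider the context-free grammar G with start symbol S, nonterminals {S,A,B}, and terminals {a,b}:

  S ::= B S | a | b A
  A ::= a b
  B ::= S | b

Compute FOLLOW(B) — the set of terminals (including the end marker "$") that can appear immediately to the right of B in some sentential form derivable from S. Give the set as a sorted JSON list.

FIRST sets, iterate to fixpoint:
iter 1:
  A via A→a b: +{a}
  B via B→b: +{b}
  S via S→B S: +{b}
  S via S→a: +{a}
  S: {a,b}  A: {a}  B: {b}
iter 2:
  B via B→S: +{a}
  S: {a,b}  A: {a}  B: {a,b}
iter 3: — fixpoint
  S: {a,b}  A: {a}  B: {a,b}

FOLLOW iteration:
seed FOLLOW(S) with $
iter 1:
  S→B S: FOLLOW(B) ⊇ FIRST(S) = {a,b}; new: +{a,b}
  S→b A: FOLLOW(A) ⊇ FOLLOW(S) ⊇ {$}; new: +{$}
  FOLLOW(S)={$}  FOLLOW(A)={$}  FOLLOW(B)={a,b}
iter 2:
  B→S: FOLLOW(S) ⊇ FOLLOW(B) ⊇ {a,b}; new: +{a,b}
  S→b A: FOLLOW(A) ⊇ FOLLOW(S) ⊇ {$,a,b}; new: +{a,b}
  FOLLOW(S)={$,a,b}  FOLLOW(A)={$,a,b}  FOLLOW(B)={a,b}
iter 3: (no change)
  FOLLOW(S)={$,a,b}  FOLLOW(A)={$,a,b}  FOLLOW(B)={a,b}

FOLLOW(B) = ["a", "b"]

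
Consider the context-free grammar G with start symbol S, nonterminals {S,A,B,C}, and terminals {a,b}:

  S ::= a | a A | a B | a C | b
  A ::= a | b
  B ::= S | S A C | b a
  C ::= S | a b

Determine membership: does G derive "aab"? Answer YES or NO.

CNF form of G:
  S -> T0 A | T0 B | T0 C | a | b
  A -> a | b
  B -> S X2 | T0 A | T0 B | T0 C | T1 T0 | a | b
  C -> T0 A | T0 B | T0 C | T0 T1 | a | b
  T0 -> a
  T1 -> b
  X2 -> A C

CYK fill:
  [0..0]={A,B,C,S,T0}  "a"  orig:{A,B,C,S}
  [1..1]={A,B,C,S,T0}  "a"  orig:{A,B,C,S}
  [2..2]={A,B,C,S,T1}  "b"  orig:{A,B,C,S}
  [0..1]={B,C,S,X2}  "aa"  orig:{B,C,S}
  [1..2]={B,C,S,X2}  "ab"  orig:{B,C,S}
  [0..2]={B,C,S,X2}  "aab"  orig:{B,C,S}

S ∈ T[0,2] ⇒ YES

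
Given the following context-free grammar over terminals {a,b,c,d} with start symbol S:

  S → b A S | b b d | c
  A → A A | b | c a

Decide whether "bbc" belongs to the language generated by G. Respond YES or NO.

CNF form of G:
  S -> T2 X4 | T2 X5 | c
  A -> A A | T0 T1 | b
  T0 -> c
  T1 -> a
  T2 -> b
  T3 -> d
  X4 -> A S
  X5 -> T2 T3

Fill CYK table bottom-up:
  cell(0,0) b: {A,T2}  orig:{A}
  cell(1,1) b: {A,T2}  orig:{A}
  cell(2,2) c: {S,T0}  orig:{S}
  cell(0,1) bb: {A}
  cell(1,2) bc: {X4}  orig:{}
  cell(0,2) bbc: {S,X4}  orig:{S}

S ∈ T[0,2] ⇒ YES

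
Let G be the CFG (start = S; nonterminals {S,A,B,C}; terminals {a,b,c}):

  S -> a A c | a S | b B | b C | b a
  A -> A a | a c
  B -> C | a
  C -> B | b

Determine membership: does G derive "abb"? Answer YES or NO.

CNF form of G:
  S -> T0 S | T0 X3 | T2 B | T2 C | T2 T0
  A -> A T0 | T0 T1
  B -> a | b
  C -> a | b
  T0 -> a
  T1 -> c
  T2 -> b
  X3 -> A T1

CYK table (by increasing span):
  [0..0]={B,C,T0}  "a"  orig:{B,C}
  [1..1]={B,C,T2}  "b"  orig:{B,C}
  [2..2]={B,C,T2}  "b"  orig:{B,C}
  [0..1]=∅  "ab"
  [1..2]={S}  "bb"
  [0..2]={S}  "abb"

S ∈ T[0,2] ⇒ YES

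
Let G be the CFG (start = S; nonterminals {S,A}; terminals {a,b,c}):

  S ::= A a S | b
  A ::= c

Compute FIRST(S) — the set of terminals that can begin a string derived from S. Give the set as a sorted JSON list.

FIRST sets, iterate to fixpoint:
iter 1:
  A via A→c: +{c}
  S via S→A a S: +{c}
  S via S→b: +{b}
  S: {b,c}  A: {c}
iter 2: done
  S: {b,c}  A: {c}

FIRST(S) = ["b", "c"]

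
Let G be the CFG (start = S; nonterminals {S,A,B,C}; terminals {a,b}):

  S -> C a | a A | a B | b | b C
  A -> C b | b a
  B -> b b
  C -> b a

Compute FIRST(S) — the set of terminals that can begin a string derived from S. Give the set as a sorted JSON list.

Compute FIRST by fixpoint:
[1]
  A via A→b a: +{b}
  B via B→b b: +{b}
  C via C→b a: +{b}
  S via S→C a: +{b}
  S via S→a A: +{a}
  FIRST[S]={a,b}  FIRST[A]={b}  FIRST[B]={b}  FIRST[C]={b}
[2] — fixpoint
  FIRST[S]={a,b}  FIRST[A]={b}  FIRST[B]={b}  FIRST[C]={b}

FIRST(S) = ["a", "b"]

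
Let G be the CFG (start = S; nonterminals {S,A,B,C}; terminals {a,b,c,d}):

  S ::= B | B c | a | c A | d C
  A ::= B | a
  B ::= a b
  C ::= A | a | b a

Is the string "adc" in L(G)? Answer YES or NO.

Convert to CNF:
  S -> B T2 | T0 T1 | T2 A | T3 C | a
  A -> T0 T1 | a
  B -> T0 T1
  C -> T0 T1 | T1 T0 | a
  T0 -> a
  T1 -> b
  T2 -> c
  T3 -> d

Fill CYK table bottom-up:
  cell(0,0) a: {A,C,S,T0}  orig:{A,C,S}
  cell(1,1) d: {T3}  orig:{}
  cell(2,2) c: {T2}  orig:{}
  cell(0,1) ad: ∅
  cell(1,2) dc: ∅
  cell(0,2) adc: ∅

S ∉ T[0,2] ⇒ NO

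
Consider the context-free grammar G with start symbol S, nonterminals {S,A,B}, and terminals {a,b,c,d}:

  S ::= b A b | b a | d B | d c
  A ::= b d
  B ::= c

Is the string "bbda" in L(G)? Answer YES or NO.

CNF form of G:
  S -> T0 T2 | T0 X4 | T1 B | T1 T3
  A -> T0 T1
  B -> c
  T0 -> b
  T1 -> d
  T2 -> a
  T3 -> c
  X4 -> A T0

CYK table (by increasing span):
  [0..0]={T0}  "b"  orig:{}
  [1..1]={T0}  "b"  orig:{}
  [2..2]={T1}  "d"  orig:{}
  [3..3]={T2}  "a"  orig:{}
  [0..1]=∅  "bb"
  [1..2]={A}  "bd"
  [2..3]=∅  "da"
  [0..2]=∅  "bbd"
  [1..3]=∅  "bda"
  [0..3]=∅  "bbda"

S ∉ T[0,3] ⇒ NO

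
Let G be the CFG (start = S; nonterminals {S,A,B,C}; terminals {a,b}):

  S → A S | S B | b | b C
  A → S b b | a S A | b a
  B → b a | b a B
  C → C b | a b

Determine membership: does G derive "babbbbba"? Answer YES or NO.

Convert to CNF:
  S -> A S | S B | T0 C | b
  A -> S X2 | T0 T1 | T1 X3
  B -> T0 T1 | T0 X4
  C -> C T0 | T1 T0
  T0 -> b
  T1 -> a
  X2 -> T0 T0
  X3 -> S A
  X4 -> T1 B

Fill CYK table bottom-up:
  T[0,0] 'b' = {S,T0}  orig:{S}
  T[1,1] 'a' = {T1}  orig:{}
  T[2,2] 'b' = {S,T0}  orig:{S}
  T[3,3] 'b' = {S,T0}  orig:{S}
  T[4,4] 'b' = {S,T0}  orig:{S}
  T[5,5] 'b' = {S,T0}  orig:{S}
  T[6,6] 'b' = {S,T0}  orig:{S}
  T[7,7] 'a' = {T1}  orig:{}
  T[0,1] 'ba' = {A,B}
  T[1,2] 'ab' = {C}
  T[2,3] 'bb' = {X2}  orig:{}
  T[3,4] 'bb' = {X2}  orig:{}
  T[4,5] 'bb' = {X2}  orig:{}
  T[5,6] 'bb' = {X2}  orig:{}
  T[6,7] 'ba' = {A,B}
  T[0,2] 'bab' = {S}
  T[1,3] 'abb' = {C}
  T[2,4] 'bbb' = {A}
  T[3,5] 'bbb' = {A}
  T[4,6] 'bbb' = {A}
  T[5,7] 'bba' = {S,X3}  orig:{S}
  T[0,3] 'babb' = {S}
  T[1,4] 'abbb' = {C}
  T[2,5] 'bbbb' = {S,X3}  orig:{S}
  T[3,6] 'bbbb' = {S,X3}  orig:{S}
  T[4,7] 'bbba' = ∅
  T[0,4] 'babbb' = {A,S}
  T[1,5] 'abbbb' = {A,C}
  T[2,6] 'bbbbb' = ∅
  T[3,7] 'bbbba' = ∅
  T[0,5] 'babbbb' = {A,S,X3}  orig:{A,S}
  T[1,6] 'abbbbb' = {C,S}
  T[2,7] 'bbbbba' = {S,X3}  orig:{S}
  T[0,6] 'babbbbb' = {A,S,X3}  orig:{A,S}
  T[1,7] 'abbbbba' = {A}
  T[0,7] 'babbbbba' = {S,X3}  orig:{S}

S ∈ T[0,7] ⇒ YES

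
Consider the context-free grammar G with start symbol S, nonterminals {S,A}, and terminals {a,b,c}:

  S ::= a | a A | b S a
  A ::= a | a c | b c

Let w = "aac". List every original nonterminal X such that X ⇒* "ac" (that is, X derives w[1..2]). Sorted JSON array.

Convert to CNF:
  S -> T0 A | T2 X3 | a
  A -> T0 T1 | T2 T1 | a
  T0 -> a
  T1 -> c
  T2 -> b
  X3 -> S T0

Fill CYK table bottom-up (cells [i..j] with 1 ≤ i ≤ j ≤ 2 only):
  T[1,1] 'a' = {A,S,T0}  orig:{A,S}
  T[2,2] 'c' = {T1}  orig:{}
  T[1,2] 'ac' = {A}

Original NTs in T[1,2] deriving "ac": ["A"]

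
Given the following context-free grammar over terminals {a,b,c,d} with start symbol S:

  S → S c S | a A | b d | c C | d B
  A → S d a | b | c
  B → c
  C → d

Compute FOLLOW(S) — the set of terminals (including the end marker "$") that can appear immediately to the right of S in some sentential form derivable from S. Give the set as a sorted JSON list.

FIRST iteration:
iter 1:
  A via A→b: +{b}
  A via A→c: +{c}
  B via B→c: +{c}
  C via C→d: +{d}
  S via S→a A: +{a}
  S via S→b d: +{b}
  S via S→c C: +{c}
  S via S→d B: +{d}
  FIRST[S]={a,b,c,d}  FIRST[A]={b,c}  FIRST[B]={c}  FIRST[C]={d}
iter 2:
  A via A→S d a: +{a,d}
  FIRST[S]={a,b,c,d}  FIRST[A]={a,b,c,d}  FIRST[B]={c}  FIRST[C]={d}
iter 3: (stable)
  FIRST[S]={a,b,c,d}  FIRST[A]={a,b,c,d}  FIRST[B]={c}  FIRST[C]={d}

Compute FOLLOW by fixpoint:
seed FOLLOW(S) with $
pass 1:
  A→S d a: FOLLOW(S) ⊇ FIRST(d) = {d}; new: +{d}
  S→S c S: FOLLOW(S) ⊇ FIRST(c) = {c}; new: +{c}
  S→a A: FOLLOW(A) ⊇ FOLLOW(S) ⊇ {$,c,d}; new: +{$,c,d}
  S→c C: FOLLOW(C) ⊇ FOLLOW(S) ⊇ {$,c,d}; new: +{$,c,d}
  S→d B: FOLLOW(B) ⊇ FOLLOW(S) ⊇ {$,c,d}; new: +{$,c,d}
  S: {$,c,d}  A: {$,c,d}  B: {$,c,d}  C: {$,c,d}
pass 2: done
  S: {$,c,d}  A: {$,c,d}  B: {$,c,d}  C: {$,c,d}

FOLLOW(S) = ["$", "c", "d"]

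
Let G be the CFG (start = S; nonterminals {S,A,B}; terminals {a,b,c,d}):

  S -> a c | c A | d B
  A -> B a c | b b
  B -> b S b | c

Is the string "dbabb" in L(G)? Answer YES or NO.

CNF form of G:
  S -> T0 T1 | T1 A | T3 B
  A -> B X4 | T2 T2
  B -> T2 X5 | c
  T0 -> a
  T1 -> c
  T2 -> b
  T3 -> d
  X4 -> T0 T1
  X5 -> S T2

Fill CYK table bottom-up:
  cell(0,0) d: {T3}  orig:{}
  cell(1,1) b: {T2}  orig:{}
  cell(2,2) a: {T0}  orig:{}
  cell(3,3) b: {T2}  orig:{}
  cell(4,4) b: {T2}  orig:{}
  cell(0,1) db: ∅
  cell(1,2) ba: ∅
  cell(2,3) ab: ∅
  cell(3,4) bb: {A}
  cell(0,2) dba: ∅
  cell(1,3) bab: ∅
  cell(2,4) abb: ∅
  cell(0,3) dbab: ∅
  cell(1,4) babb: ∅
  cell(0,4) dbabb: ∅

S ∉ T[0,4] ⇒ NO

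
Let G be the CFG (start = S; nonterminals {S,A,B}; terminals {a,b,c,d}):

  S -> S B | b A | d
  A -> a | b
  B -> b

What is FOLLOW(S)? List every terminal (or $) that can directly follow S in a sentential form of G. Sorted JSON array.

Compute FIRST by fixpoint:
[1]
  A via A→a: +{a}
  A via A→b: +{b}
  B via B→b: +{b}
  S via S→b A: +{b}
  S via S→d: +{d}
  FIRST[S]={b,d}  FIRST[A]={a,b}  FIRST[B]={b}
[2] (stable)
  FIRST[S]={b,d}  FIRST[A]={a,b}  FIRST[B]={b}

FOLLOW sets:
FOLLOW(S) := {$}
pass 1:
  S→S B: FOLLOW(S) ⊇ FIRST(B) = {b}; new: +{b}
  S→S B: FOLLOW(B) ⊇ FOLLOW(S) ⊇ {$,b}; new: +{$,b}
  S→b A: FOLLOW(A) ⊇ FOLLOW(S) ⊇ {$,b}; new: +{$,b}
  FOLLOW(S)={$,b}  FOLLOW(A)={$,b}  FOLLOW(B)={$,b}
pass 2: — fixpoint
  FOLLOW(S)={$,b}  FOLLOW(A)={$,b}  FOLLOW(B)={$,b}

FOLLOW(S) = ["$", "b"]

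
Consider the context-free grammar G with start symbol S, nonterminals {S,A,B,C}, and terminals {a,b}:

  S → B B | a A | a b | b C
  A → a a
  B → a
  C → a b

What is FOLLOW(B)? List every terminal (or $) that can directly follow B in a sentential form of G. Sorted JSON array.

FIRST iteration:
pass 1:
  A via A→a a: +{a}
  B via B→a: +{a}
  C via C→a b: +{a}
  S via S→B B: +{a}
  S via S→b C: +{b}
  S: {a,b}  A: {a}  B: {a}  C: {a}
pass 2: done
  S: {a,b}  A: {a}  B: {a}  C: {a}

Compute FOLLOW by fixpoint:
initialize: $ ∈ FOLLOW(S)
round 1:
  S→B B: FOLLOW(B) ⊇ FIRST(B) = {a}; new: +{a}
  S→B B: FOLLOW(B) ⊇ FOLLOW(S) ⊇ {$}; new: +{$}
  S→a A: FOLLOW(A) ⊇ FOLLOW(S) ⊇ {$}; new: +{$}
  S→b C: FOLLOW(C) ⊇ FOLLOW(S) ⊇ {$}; new: +{$}
  S: {$}  A: {$}  B: {$,a}  C: {$}
round 2: done
  S: {$}  A: {$}  B: {$,a}  C: {$}

FOLLOW(B) = ["$", "a"]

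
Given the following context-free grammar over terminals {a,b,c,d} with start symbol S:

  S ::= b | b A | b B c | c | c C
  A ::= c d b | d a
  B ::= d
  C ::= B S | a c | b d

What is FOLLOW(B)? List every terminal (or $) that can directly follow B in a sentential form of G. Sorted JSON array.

Compute FIRST by fixpoint:
iter 1:
  A via A→c d b: +{c}
  A via A→d a: +{d}
  B via B→d: +{d}
  C via C→B S: +{d}
  C via C→a c: +{a}
  C via C→b d: +{b}
  S via S→b: +{b}
  S via S→c: +{c}
  FIRST[S]={b,c}  FIRST[A]={c,d}  FIRST[B]={d}  FIRST[C]={a,b,d}
iter 2: — fixpoint
  FIRST[S]={b,c}  FIRST[A]={c,d}  FIRST[B]={d}  FIRST[C]={a,b,d}

Compute FOLLOW by fixpoint:
seed FOLLOW(S) with $
iter 1:
  C→B S: FOLLOW(B) ⊇ FIRST(S) = {b,c}; new: +{b,c}
  S→b A: FOLLOW(A) ⊇ FOLLOW(S) ⊇ {$}; new: +{$}
  S→c C: FOLLOW(C) ⊇ FOLLOW(S) ⊇ {$}; new: +{$}
  S: {$}  A: {$}  B: {b,c}  C: {$}
iter 2: — fixpoint
  S: {$}  A: {$}  B: {b,c}  C: {$}

FOLLOW(B) = ["b", "c"]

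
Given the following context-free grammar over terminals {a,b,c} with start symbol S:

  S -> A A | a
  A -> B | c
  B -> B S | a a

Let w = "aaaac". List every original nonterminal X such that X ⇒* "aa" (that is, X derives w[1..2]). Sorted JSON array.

CNF form of G:
  S -> A A | a
  A -> B S | T0 T0 | c
  B -> B S | T0 T0
  T0 -> a

Fill CYK table bottom-up (cells [i..j] with 1 ≤ i ≤ j ≤ 2 only):
  [1..1]={S,T0}  "a"  orig:{S}
  [2..2]={S,T0}  "a"  orig:{S}
  [1..2]={A,B}  "aa"

Original NTs in T[1,2] deriving "aa": ["A", "B"]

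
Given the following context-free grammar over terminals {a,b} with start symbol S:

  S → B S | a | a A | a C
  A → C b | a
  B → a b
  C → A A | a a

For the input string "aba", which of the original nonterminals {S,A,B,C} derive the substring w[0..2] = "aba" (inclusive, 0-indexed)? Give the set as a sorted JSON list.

Convert to CNF:
  S -> B S | T1 A | T1 C | a
  A -> C T0 | a
  B -> T1 T0
  C -> A A | T1 T1
  T0 -> b
  T1 -> a

CYK fill, restricted to cells inside w[0..2]:
  T[0,0] 'a' = {A,S,T1}  orig:{A,S}
  T[1,1] 'b' = {T0}  orig:{}
  T[2,2] 'a' = {A,S,T1}  orig:{A,S}
  T[0,1] 'ab' = {B}
  T[1,2] 'ba' = ∅
  T[0,2] 'aba' = {S}

Original NTs in T[0,2] deriving "aba": ["S"]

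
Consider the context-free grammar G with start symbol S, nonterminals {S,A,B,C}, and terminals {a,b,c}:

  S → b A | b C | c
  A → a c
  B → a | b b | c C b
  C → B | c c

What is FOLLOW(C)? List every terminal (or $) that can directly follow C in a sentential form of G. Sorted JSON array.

FIRST sets, iterate to fixpoint:
[1]
  A via A→a c: +{a}
  B via B→a: +{a}
  B via B→b b: +{b}
  B via B→c C b: +{c}
  C via C→B: +{a,b,c}
  S via S→b A: +{b}
  S via S→c: +{c}
  FIRST(S)={b,c}  FIRST(A)={a}  FIRST(B)={a,b,c}  FIRST(C)={a,b,c}
[2] (no change)
  FIRST(S)={b,c}  FIRST(A)={a}  FIRST(B)={a,b,c}  FIRST(C)={a,b,c}

FOLLOW sets:
FOLLOW(S) := {$}
round 1:
  B→c C b: FOLLOW(C) ⊇ FIRST(b) = {b}; new: +{b}
  C→B: FOLLOW(B) ⊇ FOLLOW(C) ⊇ {b}; new: +{b}
  S→b A: FOLLOW(A) ⊇ FOLLOW(S) ⊇ {$}; new: +{$}
  S→b C: FOLLOW(C) ⊇ FOLLOW(S) ⊇ {$}; new: +{$}
  S: {$}  A: {$}  B: {b}  C: {$,b}
round 2:
  C→B: FOLLOW(B) ⊇ FOLLOW(C) ⊇ {$,b}; new: +{$}
  S: {$}  A: {$}  B: {$,b}  C: {$,b}
round 3: — fixpoint
  S: {$}  A: {$}  B: {$,b}  C: {$,b}

FOLLOW(C) = ["$", "b"]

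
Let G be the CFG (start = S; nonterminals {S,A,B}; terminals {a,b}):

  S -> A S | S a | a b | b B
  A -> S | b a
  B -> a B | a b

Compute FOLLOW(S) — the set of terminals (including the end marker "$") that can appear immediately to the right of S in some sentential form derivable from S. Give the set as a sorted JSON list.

FIRST sets, iterate to fixpoint:
[1]
  A via A→b a: +{b}
  B via B→a B: +{a}
  S via S→A S: +{b}
  S via S→a b: +{a}
  FIRST(S)={a,b}  FIRST(A)={b}  FIRST(B)={a}
[2]
  A via A→S: +{a}
  FIRST(S)={a,b}  FIRST(A)={a,b}  FIRST(B)={a}
[3] done
  FIRST(S)={a,b}  FIRST(A)={a,b}  FIRST(B)={a}

Compute FOLLOW by fixpoint:
seed FOLLOW(S) with $
pass 1:
  S→A S: FOLLOW(A) ⊇ FIRST(S) = {a,b}; new: +{a,b}
  S→S a: FOLLOW(S) ⊇ FIRST(a) = {a}; new: +{a}
  S→b B: FOLLOW(B) ⊇ FOLLOW(S) ⊇ {$,a}; new: +{$,a}
  S: {$,a}  A: {a,b}  B: {$,a}
pass 2:
  A→S: FOLLOW(S) ⊇ FOLLOW(A) ⊇ {a,b}; new: +{b}
  S→b B: FOLLOW(B) ⊇ FOLLOW(S) ⊇ {$,a,b}; new: +{b}
  S: {$,a,b}  A: {a,b}  B: {$,a,b}
pass 3: — fixpoint
  S: {$,a,b}  A: {a,b}  B: {$,a,b}

FOLLOW(S) = ["$", "a", "b"]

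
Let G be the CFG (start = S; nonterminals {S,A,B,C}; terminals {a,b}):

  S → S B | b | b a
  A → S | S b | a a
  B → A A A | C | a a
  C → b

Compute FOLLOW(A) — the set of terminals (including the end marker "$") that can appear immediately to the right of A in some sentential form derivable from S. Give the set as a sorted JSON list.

FIRST iteration:
pass 1:
  A via A→a a: +{a}
  B via B→A A A: +{a}
  C via C→b: +{b}
  S via S→b: +{b}
  FIRST[S]={b}  FIRST[A]={a}  FIRST[B]={a}  FIRST[C]={b}
pass 2:
  A via A→S: +{b}
  B via B→A A A: +{b}
  FIRST[S]={b}  FIRST[A]={a,b}  FIRST[B]={a,b}  FIRST[C]={b}
pass 3: — fixpoint
  FIRST[S]={b}  FIRST[A]={a,b}  FIRST[B]={a,b}  FIRST[C]={b}

FOLLOW iteration:
FOLLOW(S) := {$}
pass 1:
  A→S b: FOLLOW(S) ⊇ FIRST(b) = {b}; new: +{b}
  B→A A A: FOLLOW(A) ⊇ FIRST(A) = {a,b}; new: +{a,b}
  S→S B: FOLLOW(S) ⊇ FIRST(B) = {a,b}; new: +{a}
  S→S B: FOLLOW(B) ⊇ FOLLOW(S) ⊇ {$,a,b}; new: +{$,a,b}
  FOLLOW(S)={$,a,b}  FOLLOW(A)={a,b}  FOLLOW(B)={$,a,b}  FOLLOW(C)={}
pass 2:
  B→A A A: FOLLOW(A) ⊇ FOLLOW(B) ⊇ {$,a,b}; new: +{$}
  B→C: FOLLOW(C) ⊇ FOLLOW(B) ⊇ {$,a,b}; new: +{$,a,b}
  FOLLOW(S)={$,a,b}  FOLLOW(A)={$,a,b}  FOLLOW(B)={$,a,b}  FOLLOW(C)={$,a,b}
pass 3: (no change)
  FOLLOW(S)={$,a,b}  FOLLOW(A)={$,a,b}  FOLLOW(B)={$,a,b}  FOLLOW(C)={$,a,b}

FOLLOW(A) = ["$", "a", "b"]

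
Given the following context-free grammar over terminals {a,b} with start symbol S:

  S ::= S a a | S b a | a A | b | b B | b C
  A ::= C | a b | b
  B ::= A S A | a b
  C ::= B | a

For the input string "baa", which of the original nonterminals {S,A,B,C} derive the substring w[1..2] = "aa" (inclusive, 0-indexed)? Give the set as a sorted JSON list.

CNF form of G:
  S -> S X5 | S X6 | T0 A | T1 B | T1 C | b
  A -> A X2 | T0 T1 | a | b
  B -> A X3 | T0 T1
  C -> A X4 | T0 T1 | a
  T0 -> a
  T1 -> b
  X2 -> S A
  X3 -> S A
  X4 -> S A
  X5 -> T0 T0
  X6 -> T1 T0

CYK fill, restricted to cells inside w[1..2]:
  T[1,1] 'a' = {A,C,T0}  orig:{A,C}
  T[2,2] 'a' = {A,C,T0}  orig:{A,C}
  T[1,2] 'aa' = {S,X5}  orig:{S}

Original NTs in T[1,2] deriving "aa": ["S"]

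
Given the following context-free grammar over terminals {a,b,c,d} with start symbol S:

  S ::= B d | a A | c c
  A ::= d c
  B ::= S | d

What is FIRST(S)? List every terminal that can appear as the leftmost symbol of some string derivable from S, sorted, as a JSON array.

FIRST sets, iterate to fixpoint:
round 1:
  A via A→d c: +{d}
  B via B→d: +{d}
  S via S→B d: +{d}
  S via S→a A: +{a}
  S via S→c c: +{c}
  FIRST[S]={a,c,d}  FIRST[A]={d}  FIRST[B]={d}
round 2:
  B via B→S: +{a,c}
  FIRST[S]={a,c,d}  FIRST[A]={d}  FIRST[B]={a,c,d}
round 3: (stable)
  FIRST[S]={a,c,d}  FIRST[A]={d}  FIRST[B]={a,c,d}

FIRST(S) = ["a", "c", "d"]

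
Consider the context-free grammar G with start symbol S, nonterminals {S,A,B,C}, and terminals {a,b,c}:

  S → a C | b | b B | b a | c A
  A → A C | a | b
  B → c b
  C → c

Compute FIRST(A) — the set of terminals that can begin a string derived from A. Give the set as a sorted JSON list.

FIRST sets, iterate to fixpoint:
pass 1:
  A via A→a: +{a}
  A via A→b: +{b}
  B via B→c b: +{c}
  C via C→c: +{c}
  S via S→a C: +{a}
  S via S→b: +{b}
  S via S→c A: +{c}
  FIRST(S)={a,b,c}  FIRST(A)={a,b}  FIRST(B)={c}  FIRST(C)={c}
pass 2: — fixpoint
  FIRST(S)={a,b,c}  FIRST(A)={a,b}  FIRST(B)={c}  FIRST(C)={c}

FIRST(A) = ["a", "b"]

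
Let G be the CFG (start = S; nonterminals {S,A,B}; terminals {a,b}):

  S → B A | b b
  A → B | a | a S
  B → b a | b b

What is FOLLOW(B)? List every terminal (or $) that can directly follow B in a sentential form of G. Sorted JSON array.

FIRST iteration:
round 1:
  A via A→a: +{a}
  B via B→b a: +{b}
  S via S→B A: +{b}
  FIRST(S)={b}  FIRST(A)={a}  FIRST(B)={b}
round 2:
  A via A→B: +{b}
  FIRST(S)={b}  FIRST(A)={a,b}  FIRST(B)={b}
round 3: done
  FIRST(S)={b}  FIRST(A)={a,b}  FIRST(B)={b}

FOLLOW sets:
seed FOLLOW(S) with $
iter 1:
  S→B A: FOLLOW(B) ⊇ FIRST(A) = {a,b}; new: +{a,b}
  S→B A: FOLLOW(A) ⊇ FOLLOW(S) ⊇ {$}; new: +{$}
  S: {$}  A: {$}  B: {a,b}
iter 2:
  A→B: FOLLOW(B) ⊇ FOLLOW(A) ⊇ {$}; new: +{$}
  S: {$}  A: {$}  B: {$,a,b}
iter 3: done
  S: {$}  A: {$}  B: {$,a,b}

FOLLOW(B) = ["$", "a", "b"]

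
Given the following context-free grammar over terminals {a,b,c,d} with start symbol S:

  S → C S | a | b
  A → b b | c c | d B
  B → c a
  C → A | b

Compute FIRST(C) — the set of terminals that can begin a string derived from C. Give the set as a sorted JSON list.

FIRST iteration:
pass 1:
  A via A→b b: +{b}
  A via A→c c: +{c}
  A via A→d B: +{d}
  B via B→c a: +{c}
  C via C→A: +{b,c,d}
  S via S→C S: +{b,c,d}
  S via S→a: +{a}
  S: {a,b,c,d}  A: {b,c,d}  B: {c}  C: {b,c,d}
pass 2: done
  S: {a,b,c,d}  A: {b,c,d}  B: {c}  C: {b,c,d}

FIRST(C) = ["b", "c", "d"]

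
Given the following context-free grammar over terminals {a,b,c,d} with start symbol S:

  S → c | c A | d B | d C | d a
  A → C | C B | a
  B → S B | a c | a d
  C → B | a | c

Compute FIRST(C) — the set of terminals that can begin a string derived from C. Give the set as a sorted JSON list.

Compute FIRST by fixpoint:
pass 1:
  A via A→a: +{a}
  B via B→a c: +{a}
  C via C→B: +{a}
  C via C→c: +{c}
  S via S→c: +{c}
  S via S→d B: +{d}
  FIRST(S)={c,d}  FIRST(A)={a}  FIRST(B)={a}  FIRST(C)={a,c}
pass 2:
  A via A→C: +{c}
  B via B→S B: +{c,d}
  C via C→B: +{d}
  FIRST(S)={c,d}  FIRST(A)={a,c}  FIRST(B)={a,c,d}  FIRST(C)={a,c,d}
pass 3:
  A via A→C: +{d}
  FIRST(S)={c,d}  FIRST(A)={a,c,d}  FIRST(B)={a,c,d}  FIRST(C)={a,c,d}
pass 4: done
  FIRST(S)={c,d}  FIRST(A)={a,c,d}  FIRST(B)={a,c,d}  FIRST(C)={a,c,d}

FIRST(C) = ["a", "c", "d"]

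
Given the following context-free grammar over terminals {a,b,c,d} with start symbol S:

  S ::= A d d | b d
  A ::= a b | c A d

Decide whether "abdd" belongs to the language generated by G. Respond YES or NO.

Convert to CNF:
  S -> A X5 | T1 T3
  A -> T0 T1 | T2 X4
  T0 -> a
  T1 -> b
  T2 -> c
  T3 -> d
  X4 -> A T3
  X5 -> T3 T3

CYK fill:
  [0..0]={T0}  "a"  orig:{}
  [1..1]={T1}  "b"  orig:{}
  [2..2]={T3}  "d"  orig:{}
  [3..3]={T3}  "d"  orig:{}
  [0..1]={A}  "ab"
  [1..2]={S}  "bd"
  [2..3]={X5}  "dd"  orig:{}
  [0..2]={X4}  "abd"  orig:{}
  [1..3]=∅  "bdd"
  [0..3]={S}  "abdd"

S ∈ T[0,3] ⇒ YES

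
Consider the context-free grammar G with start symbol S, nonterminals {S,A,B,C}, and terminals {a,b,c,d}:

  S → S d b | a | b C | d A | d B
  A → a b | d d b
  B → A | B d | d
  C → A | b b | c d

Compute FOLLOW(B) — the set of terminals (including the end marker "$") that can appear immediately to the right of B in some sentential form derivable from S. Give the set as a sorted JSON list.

Compute FIRST by fixpoint:
[1]
  A via A→a b: +{a}
  A via A→d d b: +{d}
  B via B→A: +{a,d}
  C via C→A: +{a,d}
  C via C→b b: +{b}
  C via C→c d: +{c}
  S via S→a: +{a}
  S via S→b C: +{b}
  S via S→d A: +{d}
  S: {a,b,d}  A: {a,d}  B: {a,d}  C: {a,b,c,d}
[2] (stable)
  S: {a,b,d}  A: {a,d}  B: {a,d}  C: {a,b,c,d}

FOLLOW sets:
FOLLOW(S) := {$}
round 1:
  B→B d: FOLLOW(B) ⊇ FIRST(d) = {d}; new: +{d}
  S→S d b: FOLLOW(S) ⊇ FIRST(d) = {d}; new: +{d}
  S→b C: FOLLOW(C) ⊇ FOLLOW(S) ⊇ {$,d}; new: +{$,d}
  S→d A: FOLLOW(A) ⊇ FOLLOW(S) ⊇ {$,d}; new: +{$,d}
  S→d B: FOLLOW(B) ⊇ FOLLOW(S) ⊇ {$,d}; new: +{$}
  FOLLOW[S]={$,d}  FOLLOW[A]={$,d}  FOLLOW[B]={$,d}  FOLLOW[C]={$,d}
round 2: (stable)
  FOLLOW[S]={$,d}  FOLLOW[A]={$,d}  FOLLOW[B]={$,d}  FOLLOW[C]={$,d}

FOLLOW(B) = ["$", "d"]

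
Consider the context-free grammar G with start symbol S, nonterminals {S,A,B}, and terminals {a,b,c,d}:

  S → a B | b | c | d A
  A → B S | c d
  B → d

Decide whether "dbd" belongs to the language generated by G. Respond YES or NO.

CNF form of G:
  S -> T1 A | T2 B | b | c
  A -> B S | T0 T1
  B -> d
  T0 -> c
  T1 -> d
  T2 -> a

CYK fill:
  [0..0]={B,T1}  "d"  orig:{B}
  [1..1]={S}  "b"
  [2..2]={B,T1}  "d"  orig:{B}
  [0..1]={A}  "db"
  [1..2]=∅  "bd"
  [0..2]=∅  "dbd"

S ∉ T[0,2] ⇒ NO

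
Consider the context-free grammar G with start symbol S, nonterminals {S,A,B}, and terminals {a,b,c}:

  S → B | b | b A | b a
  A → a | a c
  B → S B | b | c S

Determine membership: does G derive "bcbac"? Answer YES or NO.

CNF form of G:
  S -> S B | T1 S | T2 A | T2 T0 | b
  A -> T0 T1 | a
  B -> S B | T1 S | b
  T0 -> a
  T1 -> c
  T2 -> b

CYK fill:
  cell(0,0) b: {B,S,T2}  orig:{B,S}
  cell(1,1) c: {T1}  orig:{}
  cell(2,2) b: {B,S,T2}  orig:{B,S}
  cell(3,3) a: {A,T0}  orig:{A}
  cell(4,4) c: {T1}  orig:{}
  cell(0,1) bc: ∅
  cell(1,2) cb: {B,S}
  cell(2,3) ba: {S}
  cell(3,4) ac: {A}
  cell(0,2) bcb: {B,S}
  cell(1,3) cba: {B,S}
  cell(2,4) bac: {S}
  cell(0,3) bcba: {B,S}
  cell(1,4) cbac: {B,S}
  cell(0,4) bcbac: {B,S}

S ∈ T[0,4] ⇒ YES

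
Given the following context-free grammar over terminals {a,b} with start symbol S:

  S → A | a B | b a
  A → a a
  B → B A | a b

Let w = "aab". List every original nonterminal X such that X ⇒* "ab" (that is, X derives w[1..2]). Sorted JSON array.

Convert to CNF:
  S -> T0 B | T0 T0 | T1 T0
  A -> T0 T0
  B -> B A | T0 T1
  T0 -> a
  T1 -> b

Fill CYK table bottom-up (cells [i..j] with 1 ≤ i ≤ j ≤ 2 only):
  cell(1,1) a: {T0}  orig:{}
  cell(2,2) b: {T1}  orig:{}
  cell(1,2) ab: {B}

Original NTs in T[1,2] deriving "ab": ["B"]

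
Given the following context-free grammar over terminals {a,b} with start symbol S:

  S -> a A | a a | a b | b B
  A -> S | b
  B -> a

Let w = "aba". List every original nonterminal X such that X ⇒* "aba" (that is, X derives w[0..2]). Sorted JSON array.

Convert to CNF:
  S -> T0 A | T0 T0 | T0 T1 | T1 B
  A -> T0 A | T0 T0 | T0 T1 | T1 B | b
  B -> a
  T0 -> a
  T1 -> b

Fill CYK table bottom-up (cells [i..j] with 0 ≤ i ≤ j ≤ 2 only):
  cell(0,0) a: {B,T0}  orig:{B}
  cell(1,1) b: {A,T1}  orig:{A}
  cell(2,2) a: {B,T0}  orig:{B}
  cell(0,1) ab: {A,S}
  cell(1,2) ba: {A,S}
  cell(0,2) aba: {A,S}

Original NTs in T[0,2] deriving "aba": ["A", "S"]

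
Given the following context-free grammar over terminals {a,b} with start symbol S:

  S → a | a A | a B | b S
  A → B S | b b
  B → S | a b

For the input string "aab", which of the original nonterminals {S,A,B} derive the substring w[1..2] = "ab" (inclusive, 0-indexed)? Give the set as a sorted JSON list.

CNF form of G:
  S -> T0 S | T1 A | T1 B | a
  A -> B S | T0 T0
  B -> T0 S | T1 A | T1 B | T1 T0 | a
  T0 -> b
  T1 -> a

Fill CYK table bottom-up — only the sub-triangle for w[1..2]:
  cell(1,1) a: {B,S,T1}  orig:{B,S}
  cell(2,2) b: {T0}  orig:{}
  cell(1,2) ab: {B}

Original NTs in T[1,2] deriving "ab": ["B"]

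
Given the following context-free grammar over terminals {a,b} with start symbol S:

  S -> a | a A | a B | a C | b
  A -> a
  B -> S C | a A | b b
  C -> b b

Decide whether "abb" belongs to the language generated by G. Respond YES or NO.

CNF form of G:
  S -> T0 A | T0 B | T0 C | a | b
  A -> a
  B -> S C | T0 A | T1 T1
  C -> T1 T1
  T0 -> a
  T1 -> b

Fill CYK table bottom-up:
  cell(0,0) a: {A,S,T0}  orig:{A,S}
  cell(1,1) b: {S,T1}  orig:{S}
  cell(2,2) b: {S,T1}  orig:{S}
  cell(0,1) ab: ∅
  cell(1,2) bb: {B,C}
  cell(0,2) abb: {B,S}

S ∈ T[0,2] ⇒ YES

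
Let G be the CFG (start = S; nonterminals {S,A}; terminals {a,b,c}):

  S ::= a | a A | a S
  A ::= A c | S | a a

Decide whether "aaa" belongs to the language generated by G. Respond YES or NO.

CNF form of G:
  S -> T1 A | T1 S | a
  A -> A T0 | T1 A | T1 S | T1 T1 | a
  T0 -> c
  T1 -> a

CYK table (by increasing span):
  cell(0,0) a: {A,S,T1}  orig:{A,S}
  cell(1,1) a: {A,S,T1}  orig:{A,S}
  cell(2,2) a: {A,S,T1}  orig:{A,S}
  cell(0,1) aa: {A,S}
  cell(1,2) aa: {A,S}
  cell(0,2) aaa: {A,S}

S ∈ T[0,2] ⇒ YES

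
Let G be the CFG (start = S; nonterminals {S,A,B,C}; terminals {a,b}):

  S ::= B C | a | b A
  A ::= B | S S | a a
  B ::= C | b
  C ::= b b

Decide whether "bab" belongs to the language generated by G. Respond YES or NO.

Convert to CNF:
  S -> B C | T1 A | a
  A -> S S | T0 T0 | T1 T1 | b
  B -> T1 T1 | b
  C -> T1 T1
  T0 -> a
  T1 -> b

CYK fill:
  T[0,0] 'b' = {A,B,T1}  orig:{A,B}
  T[1,1] 'a' = {S,T0}  orig:{S}
  T[2,2] 'b' = {A,B,T1}  orig:{A,B}
  T[0,1] 'ba' = ∅
  T[1,2] 'ab' = ∅
  T[0,2] 'bab' = ∅

S ∉ T[0,2] ⇒ NO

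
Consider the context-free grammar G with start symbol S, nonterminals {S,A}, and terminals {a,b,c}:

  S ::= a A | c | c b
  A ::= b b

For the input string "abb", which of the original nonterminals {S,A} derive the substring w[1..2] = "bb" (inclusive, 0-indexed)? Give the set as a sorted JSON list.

Convert to CNF:
  S -> T1 A | T2 T0 | c
  A -> T0 T0
  T0 -> b
  T1 -> a
  T2 -> c

Fill CYK table bottom-up (cells [i..j] with 1 ≤ i ≤ j ≤ 2 only):
  [1..1]={T0}  "b"  orig:{}
  [2..2]={T0}  "b"  orig:{}
  [1..2]={A}  "bb"

Original NTs in T[1,2] deriving "bb": ["A"]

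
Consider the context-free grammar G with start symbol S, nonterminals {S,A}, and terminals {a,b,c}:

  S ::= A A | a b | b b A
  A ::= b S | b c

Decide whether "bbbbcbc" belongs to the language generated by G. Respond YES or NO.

Convert to CNF:
  S -> A A | T0 X3 | T2 T0
  A -> T0 S | T0 T1
  T0 -> b
  T1 -> c
  T2 -> a
  X3 -> T0 A

CYK table (by increasing span):
  cell(0,0) b: {T0}  orig:{}
  cell(1,1) b: {T0}  orig:{}
  cell(2,2) b: {T0}  orig:{}
  cell(3,3) b: {T0}  orig:{}
  cell(4,4) c: {T1}  orig:{}
  cell(5,5) b: {T0}  orig:{}
  cell(6,6) c: {T1}  orig:{}
  cell(0,1) bb: ∅
  cell(1,2) bb: ∅
  cell(2,3) bb: ∅
  cell(3,4) bc: {A}
  cell(4,5) cb: ∅
  cell(5,6) bc: {A}
  cell(0,2) bbb: ∅
  cell(1,3) bbb: ∅
  cell(2,4) bbc: {X3}  orig:{}
  cell(3,5) bcb: ∅
  cell(4,6) cbc: ∅
  cell(0,3) bbbb: ∅
  cell(1,4) bbbc: {S}
  cell(2,5) bbcb: ∅
  cell(3,6) bcbc: {S}
  cell(0,4) bbbbc: {A}
  cell(1,5) bbbcb: ∅
  cell(2,6) bbcbc: {A}
  cell(0,5) bbbbcb: ∅
  cell(1,6) bbbcbc: {X3}  orig:{}
  cell(0,6) bbbbcbc: {S}

S ∈ T[0,6] ⇒ YES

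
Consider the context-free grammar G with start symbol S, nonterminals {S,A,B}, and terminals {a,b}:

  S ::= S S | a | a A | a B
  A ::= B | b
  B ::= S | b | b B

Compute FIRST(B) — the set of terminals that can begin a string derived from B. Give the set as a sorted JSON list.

Compute FIRST by fixpoint:
[1]
  A via A→b: +{b}
  B via B→b: +{b}
  S via S→a: +{a}
  FIRST(S)={a}  FIRST(A)={b}  FIRST(B)={b}
[2]
  B via B→S: +{a}
  FIRST(S)={a}  FIRST(A)={b}  FIRST(B)={a,b}
[3]
  A via A→B: +{a}
  FIRST(S)={a}  FIRST(A)={a,b}  FIRST(B)={a,b}
[4] (stable)
  FIRST(S)={a}  FIRST(A)={a,b}  FIRST(B)={a,b}

FIRST(B) = ["a", "b"]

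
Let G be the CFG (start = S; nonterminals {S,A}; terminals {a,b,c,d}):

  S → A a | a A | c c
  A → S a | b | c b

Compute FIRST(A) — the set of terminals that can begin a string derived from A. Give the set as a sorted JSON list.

Compute FIRST by fixpoint:
round 1:
  A via A→b: +{b}
  A via A→c b: +{c}
  S via S→A a: +{b,c}
  S via S→a A: +{a}
  FIRST(S)={a,b,c}  FIRST(A)={b,c}
round 2:
  A via A→S a: +{a}
  FIRST(S)={a,b,c}  FIRST(A)={a,b,c}
round 3: — fixpoint
  FIRST(S)={a,b,c}  FIRST(A)={a,b,c}

FIRST(A) = ["a", "b", "c"]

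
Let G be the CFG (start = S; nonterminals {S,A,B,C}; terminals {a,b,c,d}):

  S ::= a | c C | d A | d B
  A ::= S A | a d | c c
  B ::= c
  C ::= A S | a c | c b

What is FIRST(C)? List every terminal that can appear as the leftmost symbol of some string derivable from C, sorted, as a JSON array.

FIRST iteration:
round 1:
  A via A→a d: +{a}
  A via A→c c: +{c}
  B via B→c: +{c}
  C via C→A S: +{a,c}
  S via S→a: +{a}
  S via S→c C: +{c}
  S via S→d A: +{d}
  FIRST(S)={a,c,d}  FIRST(A)={a,c}  FIRST(B)={c}  FIRST(C)={a,c}
round 2:
  A via A→S A: +{d}
  C via C→A S: +{d}
  FIRST(S)={a,c,d}  FIRST(A)={a,c,d}  FIRST(B)={c}  FIRST(C)={a,c,d}
round 3: — fixpoint
  FIRST(S)={a,c,d}  FIRST(A)={a,c,d}  FIRST(B)={c}  FIRST(C)={a,c,d}

FIRST(C) = ["a", "c", "d"]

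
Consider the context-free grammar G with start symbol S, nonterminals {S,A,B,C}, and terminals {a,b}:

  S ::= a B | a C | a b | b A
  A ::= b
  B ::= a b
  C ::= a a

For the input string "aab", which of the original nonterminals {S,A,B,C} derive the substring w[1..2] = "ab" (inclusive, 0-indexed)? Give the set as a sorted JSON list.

Convert to CNF:
  S -> T0 B | T0 C | T0 T1 | T1 A
  A -> b
  B -> T0 T1
  C -> T0 T0
  T0 -> a
  T1 -> b

Fill CYK table bottom-up — only the sub-triangle for w[1..2]:
  T[1,1] 'a' = {T0}  orig:{}
  T[2,2] 'b' = {A,T1}  orig:{A}
  T[1,2] 'ab' = {B,S}

Original NTs in T[1,2] deriving "ab": ["B", "S"]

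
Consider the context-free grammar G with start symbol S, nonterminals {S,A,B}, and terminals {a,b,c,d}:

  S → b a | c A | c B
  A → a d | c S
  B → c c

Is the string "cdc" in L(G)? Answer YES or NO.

Convert to CNF:
  S -> T2 A | T2 B | T3 T0
  A -> T0 T1 | T2 S
  B -> T2 T2
  T0 -> a
  T1 -> d
  T2 -> c
  T3 -> b

CYK table (by increasing span):
  T[0,0] 'c' = {T2}  orig:{}
  T[1,1] 'd' = {T1}  orig:{}
  T[2,2] 'c' = {T2}  orig:{}
  T[0,1] 'cd' = ∅
  T[1,2] 'dc' = ∅
  T[0,2] 'cdc' = ∅

S ∉ T[0,2] ⇒ NO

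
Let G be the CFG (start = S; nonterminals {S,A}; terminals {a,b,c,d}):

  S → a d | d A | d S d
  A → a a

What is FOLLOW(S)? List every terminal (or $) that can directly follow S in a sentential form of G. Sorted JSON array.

FIRST iteration:
round 1:
  A via A→a a: +{a}
  S via S→a d: +{a}
  S via S→d A: +{d}
  FIRST(S)={a,d}  FIRST(A)={a}
round 2: done
  FIRST(S)={a,d}  FIRST(A)={a}

FOLLOW iteration:
seed FOLLOW(S) with $
[1]
  S→d A: FOLLOW(A) ⊇ FOLLOW(S) ⊇ {$}; new: +{$}
  S→d S d: FOLLOW(S) ⊇ FIRST(d) = {d}; new: +{d}
  FOLLOW[S]={$,d}  FOLLOW[A]={$}
[2]
  S→d A: FOLLOW(A) ⊇ FOLLOW(S) ⊇ {$,d}; new: +{d}
  FOLLOW[S]={$,d}  FOLLOW[A]={$,d}
[3] (no change)
  FOLLOW[S]={$,d}  FOLLOW[A]={$,d}

FOLLOW(S) = ["$", "d"]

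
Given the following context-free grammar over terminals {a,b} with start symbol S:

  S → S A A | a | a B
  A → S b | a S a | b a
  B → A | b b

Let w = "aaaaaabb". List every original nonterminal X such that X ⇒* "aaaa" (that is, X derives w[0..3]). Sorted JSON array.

Convert to CNF:
  S -> S X4 | T1 B | a
  A -> S T0 | T0 T1 | T1 X2
  B -> S T0 | T0 T0 | T0 T1 | T1 X3
  T0 -> b
  T1 -> a
  X2 -> S T1
  X3 -> S T1
  X4 -> A A

CYK table (by increasing span) (cells [i..j] with 0 ≤ i ≤ j ≤ 3 only):
  cell(0,0) a: {S,T1}  orig:{S}
  cell(1,1) a: {S,T1}  orig:{S}
  cell(2,2) a: {S,T1}  orig:{S}
  cell(3,3) a: {S,T1}  orig:{S}
  cell(0,1) aa: {X2,X3}  orig:{}
  cell(1,2) aa: {X2,X3}  orig:{}
  cell(2,3) aa: {X2,X3}  orig:{}
  cell(0,2) aaa: {A,B}
  cell(1,3) aaa: {A,B}
  cell(0,3) aaaa: {S}

Original NTs in T[0,3] deriving "aaaa": ["S"]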